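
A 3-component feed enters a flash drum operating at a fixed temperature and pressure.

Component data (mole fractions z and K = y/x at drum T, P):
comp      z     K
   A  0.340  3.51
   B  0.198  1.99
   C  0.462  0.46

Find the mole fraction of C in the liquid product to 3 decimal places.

Let β = V/F and solve Σ zᵢ(Kᵢ−1)/(1+β(Kᵢ−1)) = 0.
Feasibility: ΣzᵢKᵢ = 1.800, Σzᵢ/Kᵢ = 1.201 — both > 1, two phases present.
Newton iteration, β⁰ = 0.5:
  β = 0.500: g = 0.1678, g' = -0.761 → β = 0.721
  β = 0.721: g = 0.0099, g' = -0.699 → β = 0.735
Converged at β = 0.735.
Compositions from xᵢ = zᵢ/(1+β(Kᵢ−1)), yᵢ = Kᵢxᵢ:
  A: x = 0.120, y = 0.420
  B: x = 0.115, y = 0.228
  C: x = 0.766, y = 0.352

x_C = 0.766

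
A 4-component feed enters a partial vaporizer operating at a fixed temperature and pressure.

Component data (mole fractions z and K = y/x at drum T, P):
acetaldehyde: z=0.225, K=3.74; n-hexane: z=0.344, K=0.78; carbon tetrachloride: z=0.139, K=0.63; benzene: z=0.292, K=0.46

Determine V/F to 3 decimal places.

V/F = 0.317

Newton iteration, V/F⁰ = 0.5:
  V/F = 0.500: g = -0.1040, g' = -0.510 → V/F = 0.296
  V/F = 0.296: g = 0.0139, g' = -0.679 → V/F = 0.317
Converged at V/F = 0.317.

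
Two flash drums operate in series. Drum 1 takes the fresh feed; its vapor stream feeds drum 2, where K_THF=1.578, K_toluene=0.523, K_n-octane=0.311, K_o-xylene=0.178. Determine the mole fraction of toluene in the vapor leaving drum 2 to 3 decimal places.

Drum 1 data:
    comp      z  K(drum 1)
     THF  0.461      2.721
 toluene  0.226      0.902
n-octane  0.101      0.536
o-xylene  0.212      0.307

y_toluene (drum 2) = 0.127

Drum 1:
Material balance + equilibrium reduce to Σ zᵢ(Kᵢ−1)/(1+ψ₁(Kᵢ−1)) = 0.
g(0) = ΣzᵢKᵢ − 1 = 0.577 and g(1) = 1 − Σzᵢ/Kᵢ = -0.299, so a root lies in (0, 1).
Newton–Raphson from ψ₁ = 0.62:
  ψ₁ = 0.620: g = 0.0369, g' = -0.678 → ψ₁ = 0.674
Converged at ψ₁ = 0.674.
Drum-1 compositions:
  THF: x = 0.213, y = 0.581
  toluene: x = 0.242, y = 0.218
  n-octane: x = 0.147, y = 0.079
  o-xylene: x = 0.398, y = 0.122
Drum-2 feed = drum-1 vapor: z₂ = (0.5809, 0.2183, 0.0787, 0.1221).
Drum 2:
Material balance + equilibrium reduce to Σ zᵢ(Kᵢ−1)/(1+ψ₂(Kᵢ−1)) = 0.
g(0) = ΣzᵢKᵢ − 1 = 0.077 and g(1) = 1 − Σzᵢ/Kᵢ = -0.724, so a root lies in (0, 1).
Iterate (Newton) starting at ψ₂ = 0.38:
  ψ₂ = 0.380: g = -0.0713, g' = -0.448 → ψ₂ = 0.221
  ψ₂ = 0.221: g = -0.0052, g' = -0.390 → ψ₂ = 0.208
  ψ₂ = 0.208: g = -0.0000, g' = -0.387 → ψ₂ = 0.207
Converged at ψ₂ = 0.207.
  THF: x = 0.519, y = 0.819
  toluene: x = 0.242, y = 0.127
  n-octane: x = 0.092, y = 0.029
  o-xylene: x = 0.147, y = 0.026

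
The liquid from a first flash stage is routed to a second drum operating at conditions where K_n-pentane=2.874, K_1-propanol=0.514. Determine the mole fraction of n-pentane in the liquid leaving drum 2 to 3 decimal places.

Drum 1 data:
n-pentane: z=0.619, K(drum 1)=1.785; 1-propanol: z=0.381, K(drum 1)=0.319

x_n-pentane (drum 2) = 0.206

Drum 1:
Material balance + equilibrium reduce to Σ zᵢ(Kᵢ−1)/(1+ψ₁(Kᵢ−1)) = 0.
g(0) = ΣzᵢKᵢ − 1 = 0.226 and g(1) = 1 − Σzᵢ/Kᵢ = -0.541, so a root lies in (0, 1).
Binary case is linear: z₁(K₁−1)(1+ψ₁(K₂−1)) + z₂(K₂−1)(1+ψ₁(K₁−1)) = 0
⇒ ψ₁ = [z₁(K₁−1)+z₂(K₂−1)] / [−(K₁−1)(K₂−1)] = 0.2265/0.5346 = 0.424
Drum-1 compositions:
  n-pentane: x = 0.465, y = 0.829
  1-propanol: x = 0.535, y = 0.171
Drum-2 feed = drum-1 liquid: z₂ = (0.4645, 0.5355).
Drum 2:
Rachford–Rice: g(ψ₂) = Σ zᵢ(Kᵢ−1)/(1+ψ₂(Kᵢ−1)) = 0.
Feasibility: ΣzᵢKᵢ = 1.610, Σzᵢ/Kᵢ = 1.203 — both > 1, two phases present.
Newton–Raphson from ψ₂ = 0.5:
  ψ₂ = 0.500: g = 0.1056, g' = -0.656 → ψ₂ = 0.661
  ψ₂ = 0.661: g = 0.0053, g' = -0.600 → ψ₂ = 0.670
Converged at ψ₂ = 0.670.
  n-pentane: x = 0.206, y = 0.592
  1-propanol: x = 0.794, y = 0.408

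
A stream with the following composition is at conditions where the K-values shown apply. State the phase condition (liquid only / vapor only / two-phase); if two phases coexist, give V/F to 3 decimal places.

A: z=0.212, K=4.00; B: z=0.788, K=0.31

ΣzᵢKᵢ = 1.092; Σzᵢ/Kᵢ = 2.595.
Both exceed 1, so a two-phase solution exists.
Let ψ = V/F and solve Σ zᵢ(Kᵢ−1)/(1+ψ(Kᵢ−1)) = 0.
Iterate (Newton) starting at ψ = 0.49:
  ψ = 0.490: g = -0.5640, g' = -1.169 → ψ = 0.008
  ψ = 0.008: g = 0.0752, g' = -2.203 → ψ = 0.042
  ψ = 0.042: g = 0.0054, g' = -1.905 → ψ = 0.045
Converged at ψ = 0.045.

two-phase, V/F = 0.045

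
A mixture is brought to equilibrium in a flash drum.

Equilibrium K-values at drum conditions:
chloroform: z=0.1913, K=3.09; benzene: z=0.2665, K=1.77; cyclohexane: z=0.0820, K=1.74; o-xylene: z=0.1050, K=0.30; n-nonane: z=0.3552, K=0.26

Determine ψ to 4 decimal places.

Newton iteration, ψ⁰ = 0.64:
  ψ = 0.6400: g = -0.28280, g' = -1.1153 → ψ = 0.3864
  ψ = 0.3864: g = -0.04235, g' = -0.8549 → ψ = 0.3369
  ψ = 0.3369: g = -0.00019, g' = -0.8494 → ψ = 0.3367
Converged at ψ = 0.3367.

ψ = 0.3367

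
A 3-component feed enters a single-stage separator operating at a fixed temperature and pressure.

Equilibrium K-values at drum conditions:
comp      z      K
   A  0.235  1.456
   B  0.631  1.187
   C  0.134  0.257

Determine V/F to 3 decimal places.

V/F = 0.635

Iterate (Newton) starting at V/F = 0.5:
  V/F = 0.500: g = 0.0368, g' = -0.238 → V/F = 0.654
  V/F = 0.654: g = -0.0061, g' = -0.327 → V/F = 0.636
  V/F = 0.636: g = -0.0001, g' = -0.313 → V/F = 0.635
Converged at V/F = 0.635.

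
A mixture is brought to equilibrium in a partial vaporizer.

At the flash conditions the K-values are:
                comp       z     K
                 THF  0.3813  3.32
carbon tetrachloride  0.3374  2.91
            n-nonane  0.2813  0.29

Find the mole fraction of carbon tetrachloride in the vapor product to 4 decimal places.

y_carbon tetrachloride = 0.3664

Rachford–Rice: g(V/F) = Σ zᵢ(Kᵢ−1)/(1+V/F(Kᵢ−1)) = 0.
Check two-phase: ΣzᵢKᵢ = 2.3293 > 1 and Σzᵢ/Kᵢ = 1.2008 > 1, so g(0) = 1.3293 > 0 and g(1) = -0.2008 < 0.
Iterate (Newton) starting at V/F = 0.5:
  V/F = 0.5000: g = 0.42953, g' = -1.1028 → V/F = 0.8895
  V/F = 0.8895: g = -0.01453, g' = -1.4321 → V/F = 0.8794
  V/F = 0.8794: g = -0.00017, g' = -1.3983 → V/F = 0.8792
Converged at V/F = 0.8792.
Compositions from xᵢ = zᵢ/(1+V/F(Kᵢ−1)), yᵢ = Kᵢxᵢ:
  THF: x = 0.1254, y = 0.4164
  carbon tetrachloride: x = 0.1259, y = 0.3664
  n-nonane: x = 0.7486, y = 0.2171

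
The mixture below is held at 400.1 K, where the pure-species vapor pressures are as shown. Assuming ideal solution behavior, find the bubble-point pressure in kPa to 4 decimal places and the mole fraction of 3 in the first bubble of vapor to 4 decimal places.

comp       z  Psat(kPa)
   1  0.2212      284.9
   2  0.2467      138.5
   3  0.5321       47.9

At the bubble point ψ → 0, so ΣzᵢKᵢ = 1 with Kᵢ = Pᵢˢᵃᵗ/P ⇒ P = ΣzᵢPᵢˢᵃᵗ.
P = 0.2212·284.9 + 0.2467·138.5 + 0.5321·47.9 = 122.6754 kPa
yᵢ = zᵢPᵢˢᵃᵗ/P ⇒ y_3 = 0.5321·47.9/122.6754 = 0.2078

Pbub = 122.6754 kPa, y_3 = 0.2078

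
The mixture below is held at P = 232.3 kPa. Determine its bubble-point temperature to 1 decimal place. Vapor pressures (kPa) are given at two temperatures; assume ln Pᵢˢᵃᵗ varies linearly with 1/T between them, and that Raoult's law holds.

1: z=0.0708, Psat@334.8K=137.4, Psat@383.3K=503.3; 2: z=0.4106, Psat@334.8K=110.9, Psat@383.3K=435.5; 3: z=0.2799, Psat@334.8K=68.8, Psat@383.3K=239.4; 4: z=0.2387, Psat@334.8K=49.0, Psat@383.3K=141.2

T = 370.7 K

Bubble-point temperature: ΣzᵢPᵢˢᵃᵗ(T) = P. Interpolate ln Pᵢˢᵃᵗ = aᵢ + bᵢ/T.
  T = 334.8 K: ΣzᵢPᵢˢᵃᵗ = 86.22 kPa
  T = 383.3 K: ΣzᵢPᵢˢᵃᵗ = 315.16 kPa
  T = 359.1 K: ΣzᵢPᵢˢᵃᵗ = 172.23 kPa
  T = 371.2 K: ΣzᵢPᵢˢᵃᵗ = 235.22 kPa
  T = 365.1 K: ΣzᵢPᵢˢᵃᵗ = 201.52 kPa
  T = 368.1 K: ΣzᵢPᵢˢᵃᵗ = 217.58 kPa
  T = 369.6 K: ΣzᵢPᵢˢᵃᵗ = 225.98 kPa
Interpolating between 369.6 K and 371.2 K gives T ≈ 370.7 K.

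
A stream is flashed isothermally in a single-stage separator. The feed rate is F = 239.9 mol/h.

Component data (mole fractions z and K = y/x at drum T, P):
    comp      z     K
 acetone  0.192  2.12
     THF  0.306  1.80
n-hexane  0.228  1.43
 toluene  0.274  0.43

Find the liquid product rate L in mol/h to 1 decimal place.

L = 24.3 mol/h

Newton–Raphson from β = 0.5:
  β = 0.500: g = 0.1750, g' = -0.402 → β = 0.936
  β = 0.936: g = -0.0198, g' = -0.552 → β = 0.900
  β = 0.900: g = -0.0005, g' = -0.523 → β = 0.899
Converged at β = 0.899.
Then V = β·F = 0.8989·239.9 = 215.6 mol/h and L = F − V = 24.3 mol/h.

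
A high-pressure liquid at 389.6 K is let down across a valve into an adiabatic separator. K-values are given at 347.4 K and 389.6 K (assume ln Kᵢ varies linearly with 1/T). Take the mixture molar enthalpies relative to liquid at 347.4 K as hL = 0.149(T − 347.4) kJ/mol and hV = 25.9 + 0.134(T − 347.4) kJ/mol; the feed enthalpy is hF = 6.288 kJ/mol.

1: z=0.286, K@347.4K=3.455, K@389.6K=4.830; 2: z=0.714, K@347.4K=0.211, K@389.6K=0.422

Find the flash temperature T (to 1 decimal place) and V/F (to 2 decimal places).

T = 363.1 K, V/F = 0.15

Adiabatic flash: solve Rachford–Rice at each trial T, then check hF = ψ·hV(T) + (1−ψ)·hL(T).
  T = 347.4 K: K = (3.455, 0.211), RR gives ψ = 0.072, H_out = 1.856 kJ/mol
  T = 389.6 K: K = (4.830, 0.422), RR gives ψ = 0.308, H_out = 14.080 kJ/mol
  T = 368.5 K: K = (4.124, 0.304), RR gives ψ = 0.183, H_out = 7.816 kJ/mol
  T = 357.9 K: K = (3.783, 0.255), RR gives ψ = 0.127, H_out = 4.837 kJ/mol
  T = 363.2 K: K = (3.953, 0.279), RR gives ψ = 0.155, H_out = 6.324 kJ/mol
  T = 360.5 K: K = (3.866, 0.266), RR gives ψ = 0.141, H_out = 5.567 kJ/mol
  T = 361.9 K: K = (3.911, 0.273), RR gives ψ = 0.148, H_out = 5.960 kJ/mol
Linear interpolation between T = 361.9 (H_out = 5.960) and T = 363.2 (H_out = 6.324) on hF = 6.288 gives T ≈ 363.1 K, at which ψ = 0.15.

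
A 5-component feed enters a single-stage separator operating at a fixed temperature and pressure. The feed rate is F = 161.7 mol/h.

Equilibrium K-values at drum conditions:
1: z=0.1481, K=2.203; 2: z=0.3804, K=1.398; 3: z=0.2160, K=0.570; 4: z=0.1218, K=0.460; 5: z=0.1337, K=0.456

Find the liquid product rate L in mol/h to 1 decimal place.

L = 116.1 mol/h

Material balance + equilibrium reduce to Σ zᵢ(Kᵢ−1)/(1+ψ(Kᵢ−1)) = 0.
g(0) = ΣzᵢKᵢ − 1 = 0.0982 and g(1) = 1 − Σzᵢ/Kᵢ = -0.2763, so a root lies in (0, 1).
Newton–Raphson from ψ = 0.5:
  ψ = 0.5000: g = -0.07081, g' = -0.3316 → ψ = 0.2865
  ψ = 0.2865: g = -0.00149, g' = -0.3243 → ψ = 0.2819
Converged at ψ = 0.2819.
Then V = ψ·F = 0.2819·161.7 = 45.6 mol/h and L = F − V = 116.1 mol/h.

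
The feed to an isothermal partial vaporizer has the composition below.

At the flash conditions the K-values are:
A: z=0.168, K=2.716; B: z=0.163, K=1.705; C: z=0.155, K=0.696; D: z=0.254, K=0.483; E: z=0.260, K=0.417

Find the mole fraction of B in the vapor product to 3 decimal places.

y_B = 0.258

Material balance + equilibrium reduce to Σ zᵢ(Kᵢ−1)/(1+ψ(Kᵢ−1)) = 0.
Check two-phase: ΣzᵢKᵢ = 1.073 > 1 and Σzᵢ/Kᵢ = 1.530 > 1, so g(0) = 0.073 > 0 and g(1) = -0.530 < 0.
Newton iteration, ψ⁰ = 0.5:
  ψ = 0.500: g = -0.2065, g' = -0.507 → ψ = 0.093
  ψ = 0.093: g = 0.0099, g' = -0.628 → ψ = 0.109
Converged at ψ = 0.109.
Compositions from xᵢ = zᵢ/(1+ψ(Kᵢ−1)), yᵢ = Kᵢxᵢ:
  A: x = 0.142, y = 0.385
  B: x = 0.151, y = 0.258
  C: x = 0.160, y = 0.112
  D: x = 0.269, y = 0.130
  E: x = 0.278, y = 0.116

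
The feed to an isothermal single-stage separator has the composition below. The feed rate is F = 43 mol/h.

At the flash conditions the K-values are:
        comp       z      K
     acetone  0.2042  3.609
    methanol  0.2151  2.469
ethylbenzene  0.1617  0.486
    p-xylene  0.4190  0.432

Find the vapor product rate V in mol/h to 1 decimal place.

V = 19.8 mol/h

Newton iteration, V/F⁰ = 0.66:
  V/F = 0.6600: g = -0.15034, g' = -0.7510 → V/F = 0.4598
  V/F = 0.4598: g = -0.00018, g' = -0.7735 → V/F = 0.4596
Converged at V/F = 0.4596.
Then V = V/F·F = 0.4596·43 = 19.8 mol/h and L = F − V = 23.2 mol/h.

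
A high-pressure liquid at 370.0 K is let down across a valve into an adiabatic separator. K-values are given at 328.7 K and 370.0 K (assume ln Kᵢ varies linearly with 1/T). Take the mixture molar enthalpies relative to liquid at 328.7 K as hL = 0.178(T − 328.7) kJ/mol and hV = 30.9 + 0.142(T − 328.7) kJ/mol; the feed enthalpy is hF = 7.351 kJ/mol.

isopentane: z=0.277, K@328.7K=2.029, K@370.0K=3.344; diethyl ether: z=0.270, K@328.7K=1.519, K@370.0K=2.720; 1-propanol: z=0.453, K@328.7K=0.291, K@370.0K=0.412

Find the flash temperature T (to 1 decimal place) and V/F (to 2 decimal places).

Adiabatic flash: solve Rachford–Rice at each trial T, then check hF = ψ·hV(T) + (1−ψ)·hL(T).
  T = 328.7 K: K = (2.029, 1.519, 0.291), RR gives ψ = 0.181, H_out = 5.588 kJ/mol
  T = 370.0 K: K = (3.344, 2.720, 0.412), RR gives ψ = 0.705, H_out = 28.077 kJ/mol
  T = 349.4 K: K = (2.645, 2.069, 0.350), RR gives ψ = 0.502, H_out = 18.837 kJ/mol
  T = 339.0 K: K = (2.325, 1.780, 0.320), RR gives ψ = 0.367, H_out = 13.040 kJ/mol
  T = 333.9 K: K = (2.175, 1.648, 0.305), RR gives ψ = 0.284, H_out = 9.642 kJ/mol
  T = 331.3 K: K = (2.102, 1.583, 0.298), RR gives ψ = 0.235, H_out = 7.703 kJ/mol
  T = 330.0 K: K = (2.065, 1.551, 0.295), RR gives ψ = 0.209, H_out = 6.670 kJ/mol
Linear interpolation between T = 330.0 (H_out = 6.670) and T = 331.3 (H_out = 7.703) on hF = 7.351 gives T ≈ 330.9 K, at which ψ = 0.23.

T = 330.9 K, V/F = 0.23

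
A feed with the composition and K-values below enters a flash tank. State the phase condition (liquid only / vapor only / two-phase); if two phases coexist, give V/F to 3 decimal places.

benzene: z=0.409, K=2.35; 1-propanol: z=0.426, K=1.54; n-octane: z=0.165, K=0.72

vapor only

ΣzᵢKᵢ = 1.736; Σzᵢ/Kᵢ = 0.680.
Since Σzᵢ/Kᵢ < 1 the mixture is above its dew point — single vapor phase.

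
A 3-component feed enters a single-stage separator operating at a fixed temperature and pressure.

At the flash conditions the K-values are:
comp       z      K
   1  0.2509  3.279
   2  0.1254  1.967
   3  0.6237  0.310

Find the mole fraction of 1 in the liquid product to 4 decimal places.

Rachford–Rice: g(β) = Σ zᵢ(Kᵢ−1)/(1+β(Kᵢ−1)) = 0.
Feasibility: ΣzᵢKᵢ = 1.2627, Σzᵢ/Kᵢ = 2.1522 — both > 1, two phases present.
Newton iteration, β⁰ = 0.57:
  β = 0.5700: g = -0.38245, g' = -1.1020 → β = 0.2230
  β = 0.2230: g = -0.02969, g' = -1.0670 → β = 0.1951
  β = 0.1951: g = 0.00049, g' = -1.1039 → β = 0.1956
Converged at β = 0.1956.
Compositions from xᵢ = zᵢ/(1+β(Kᵢ−1)), yᵢ = Kᵢxᵢ:
  1: x = 0.1735, y = 0.5691
  2: x = 0.1055, y = 0.2074
  3: x = 0.7210, y = 0.2235

x_1 = 0.1735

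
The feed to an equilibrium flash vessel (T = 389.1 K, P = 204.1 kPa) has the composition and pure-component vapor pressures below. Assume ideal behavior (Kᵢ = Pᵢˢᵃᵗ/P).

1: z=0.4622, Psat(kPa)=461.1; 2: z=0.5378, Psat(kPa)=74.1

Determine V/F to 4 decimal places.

V/F = 0.2986

Raoult's law: Kᵢ = Pᵢˢᵃᵗ/P = Pᵢˢᵃᵗ/204.1.
  K_1 = 461.1/204.1 = 2.259187, K_2 = 74.1/204.1 = 0.363057
Iterate (Newton) starting at V/F = 0.4:
  V/F = 0.4000: g = -0.07261, g' = -0.7170 → V/F = 0.2987
  V/F = 0.2987: g = -0.00013, g' = -0.7197 → V/F = 0.2986
Converged at V/F = 0.2986.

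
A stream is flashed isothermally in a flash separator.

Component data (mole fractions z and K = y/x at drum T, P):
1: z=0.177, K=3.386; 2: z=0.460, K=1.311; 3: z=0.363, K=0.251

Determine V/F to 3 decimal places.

Material balance + equilibrium reduce to Σ zᵢ(Kᵢ−1)/(1+V/F(Kᵢ−1)) = 0.
Feasibility: ΣzᵢKᵢ = 1.293, Σzᵢ/Kᵢ = 1.849 — both > 1, two phases present.
Newton–Raphson from V/F = 0.5:
  V/F = 0.500: g = -0.1183, g' = -0.763 → V/F = 0.345
  V/F = 0.345: g = -0.0058, g' = -0.710 → V/F = 0.337
Converged at V/F = 0.337.

V/F = 0.337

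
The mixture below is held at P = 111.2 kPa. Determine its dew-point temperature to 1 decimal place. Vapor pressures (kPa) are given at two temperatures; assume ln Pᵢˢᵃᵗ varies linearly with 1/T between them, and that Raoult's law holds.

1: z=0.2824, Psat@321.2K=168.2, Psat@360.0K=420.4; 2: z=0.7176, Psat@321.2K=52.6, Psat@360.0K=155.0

Dew-point temperature: Σzᵢ·P/Pᵢˢᵃᵗ(T) = 1. Interpolate ln Pᵢˢᵃᵗ = aᵢ + bᵢ/T.
  T = 321.2 K: ΣzᵢP/Pᵢˢᵃᵗ = 1.7038
  T = 360.0 K: ΣzᵢP/Pᵢˢᵃᵗ = 0.5895
  T = 340.6 K: ΣzᵢP/Pᵢˢᵃᵗ = 0.9720
  T = 330.9 K: ΣzᵢP/Pᵢˢᵃᵗ = 1.2762
  T = 335.8 K: ΣzᵢP/Pᵢˢᵃᵗ = 1.1100
  T = 338.2 K: ΣzᵢP/Pᵢˢᵃᵗ = 1.0382
Interpolating between 338.2 K and 340.6 K gives T ≈ 339.6 K.

T = 339.6 K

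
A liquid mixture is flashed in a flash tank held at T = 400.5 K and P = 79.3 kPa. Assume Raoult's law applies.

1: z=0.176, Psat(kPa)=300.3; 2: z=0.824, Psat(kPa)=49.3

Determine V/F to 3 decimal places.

Raoult's law: Kᵢ = Pᵢˢᵃᵗ/P = Pᵢˢᵃᵗ/79.3.
  K_1 = 300.3/79.3 = 3.78689, K_2 = 49.3/79.3 = 0.62169
Material balance + equilibrium reduce to Σ zᵢ(Kᵢ−1)/(1+V/F(Kᵢ−1)) = 0.
Feasibility: ΣzᵢKᵢ = 1.179, Σzᵢ/Kᵢ = 1.372 — both > 1, two phases present.
Binary case is linear: z₁(K₁−1)(1+V/F(K₂−1)) + z₂(K₂−1)(1+V/F(K₁−1)) = 0
⇒ V/F = [z₁(K₁−1)+z₂(K₂−1)] / [−(K₁−1)(K₂−1)] = 0.1788/1.0543 = 0.170

V/F = 0.170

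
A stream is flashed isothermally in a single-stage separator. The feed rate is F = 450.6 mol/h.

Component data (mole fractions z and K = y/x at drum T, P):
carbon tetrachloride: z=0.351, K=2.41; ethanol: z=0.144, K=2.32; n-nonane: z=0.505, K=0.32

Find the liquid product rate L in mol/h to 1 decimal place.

Material balance + equilibrium reduce to Σ zᵢ(Kᵢ−1)/(1+V/F(Kᵢ−1)) = 0.
Check two-phase: ΣzᵢKᵢ = 1.342 > 1 and Σzᵢ/Kᵢ = 1.786 > 1, so g(0) = 0.342 > 0 and g(1) = -0.786 < 0.
Newton iteration, V/F⁰ = 0.5:
  V/F = 0.500: g = -0.1155, g' = -0.867 → V/F = 0.367
  V/F = 0.367: g = -0.0032, g' = -0.832 → V/F = 0.363
Converged at V/F = 0.363.
Then V = V/F·F = 0.3629·450.6 = 163.5 mol/h and L = F − V = 287.1 mol/h.

L = 287.1 mol/h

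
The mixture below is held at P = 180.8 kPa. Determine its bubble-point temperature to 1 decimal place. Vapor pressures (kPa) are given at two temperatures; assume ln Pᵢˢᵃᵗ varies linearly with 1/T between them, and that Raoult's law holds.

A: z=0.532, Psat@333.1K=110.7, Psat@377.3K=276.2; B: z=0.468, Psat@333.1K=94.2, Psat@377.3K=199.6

T = 361.2 K

Bubble-point temperature: ΣzᵢPᵢˢᵃᵗ(T) = P. Interpolate ln Pᵢˢᵃᵗ = aᵢ + bᵢ/T.
  T = 333.1 K: ΣzᵢPᵢˢᵃᵗ = 102.98 kPa
  T = 377.3 K: ΣzᵢPᵢˢᵃᵗ = 240.35 kPa
  T = 355.2 K: ΣzᵢPᵢˢᵃᵗ = 161.40 kPa
  T = 366.2 K: ΣzᵢPᵢˢᵃᵗ = 197.93 kPa
  T = 360.7 K: ΣzᵢPᵢˢᵃᵗ = 179.00 kPa
  T = 363.4 K: ΣzᵢPᵢˢᵃᵗ = 188.13 kPa
Interpolating between 360.7 K and 363.4 K gives T ≈ 361.2 K.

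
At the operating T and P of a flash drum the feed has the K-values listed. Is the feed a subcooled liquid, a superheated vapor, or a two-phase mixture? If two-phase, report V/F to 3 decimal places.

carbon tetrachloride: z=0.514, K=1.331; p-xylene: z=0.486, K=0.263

ΣzᵢKᵢ = 0.812; Σzᵢ/Kᵢ = 2.234.
Since ΣzᵢKᵢ < 1 the mixture is below its bubble point — single liquid phase.

subcooled liquid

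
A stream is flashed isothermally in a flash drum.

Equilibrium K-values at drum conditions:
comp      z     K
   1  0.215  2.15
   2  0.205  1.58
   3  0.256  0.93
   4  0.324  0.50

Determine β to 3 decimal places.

β = 0.548

Newton iteration, β⁰ = 0.32:
  β = 0.320: g = 0.0698, g' = -0.317 → β = 0.540
  β = 0.540: g = 0.0025, g' = -0.302 → β = 0.548
Converged at β = 0.548.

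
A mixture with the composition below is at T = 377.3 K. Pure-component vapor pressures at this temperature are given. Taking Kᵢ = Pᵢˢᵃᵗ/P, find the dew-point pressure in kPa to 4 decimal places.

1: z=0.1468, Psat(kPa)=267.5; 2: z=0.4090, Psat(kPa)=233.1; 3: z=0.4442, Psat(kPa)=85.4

At the dew point ψ → 1, so Σzᵢ/Kᵢ = 1 with Kᵢ = Pᵢˢᵃᵗ/P ⇒ 1/P = Σzᵢ/Pᵢˢᵃᵗ.
1/P = 0.1468/267.5 + 0.4090/233.1 + 0.4442/85.4 = 0.0075048 ⇒ P = 133.2480 kPa

Pdew = 133.2480 kPa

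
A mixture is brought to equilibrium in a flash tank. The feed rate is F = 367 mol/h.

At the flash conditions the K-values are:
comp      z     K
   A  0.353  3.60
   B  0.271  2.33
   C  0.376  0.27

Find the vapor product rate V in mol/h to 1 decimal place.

Rachford–Rice: g(ψ) = Σ zᵢ(Kᵢ−1)/(1+ψ(Kᵢ−1)) = 0.
Feasibility: ΣzᵢKᵢ = 2.004, Σzᵢ/Kᵢ = 1.607 — both > 1, two phases present.
Newton iteration, ψ⁰ = 0.3:
  ψ = 0.300: g = 0.4218, g' = -1.327 → ψ = 0.618
  ψ = 0.618: g = 0.0499, g' = -1.161 → ψ = 0.661
  ψ = 0.661: g = -0.0009, g' = -1.207 → ψ = 0.660
Converged at ψ = 0.660.
Then V = ψ·F = 0.6602·367 = 242.3 mol/h and L = F − V = 124.7 mol/h.

V = 242.3 mol/h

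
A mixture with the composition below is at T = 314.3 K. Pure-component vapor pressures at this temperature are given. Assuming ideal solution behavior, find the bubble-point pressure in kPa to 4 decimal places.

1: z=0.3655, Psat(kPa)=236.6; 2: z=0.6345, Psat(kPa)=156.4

Pbub = 185.7131 kPa

At the bubble point ψ → 0, so ΣzᵢKᵢ = 1 with Kᵢ = Pᵢˢᵃᵗ/P ⇒ P = ΣzᵢPᵢˢᵃᵗ.
P = 0.3655·236.6 + 0.6345·156.4 = 185.7131 kPa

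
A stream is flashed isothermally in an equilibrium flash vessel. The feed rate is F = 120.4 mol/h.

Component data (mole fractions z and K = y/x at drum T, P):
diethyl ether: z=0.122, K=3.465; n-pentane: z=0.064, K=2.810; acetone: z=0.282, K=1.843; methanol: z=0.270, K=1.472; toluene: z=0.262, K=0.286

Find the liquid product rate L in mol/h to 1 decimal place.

Rachford–Rice: g(V/F) = Σ zᵢ(Kᵢ−1)/(1+V/F(Kᵢ−1)) = 0.
Feasibility: ΣzᵢKᵢ = 1.595, Σzᵢ/Kᵢ = 1.311 — both > 1, two phases present.
Newton–Raphson from V/F = 0.5:
  V/F = 0.500: g = 0.1749, g' = -0.668 → V/F = 0.762
  V/F = 0.762: g = -0.0185, g' = -0.876 → V/F = 0.741
  V/F = 0.741: g = -0.0004, g' = -0.842 → V/F = 0.740
Converged at V/F = 0.740.
Then V = V/F·F = 0.7403·120.4 = 89.1 mol/h and L = F − V = 31.3 mol/h.

L = 31.3 mol/h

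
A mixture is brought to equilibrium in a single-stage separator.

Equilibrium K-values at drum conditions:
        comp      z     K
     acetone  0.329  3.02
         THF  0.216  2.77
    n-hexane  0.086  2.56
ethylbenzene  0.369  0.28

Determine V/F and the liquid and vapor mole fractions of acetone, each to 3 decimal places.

V/F = 0.678, x_acetone = 0.139, y_acetone = 0.419

Rachford–Rice: g(V/F) = Σ zᵢ(Kᵢ−1)/(1+V/F(Kᵢ−1)) = 0.
Feasibility: ΣzᵢKᵢ = 1.915, Σzᵢ/Kᵢ = 1.538 — both > 1, two phases present.
Newton iteration, V/F⁰ = 0.5:
  V/F = 0.500: g = 0.1937, g' = -1.056 → V/F = 0.683
  V/F = 0.683: g = -0.0060, g' = -1.166 → V/F = 0.678
Converged at V/F = 0.678.
Compositions from xᵢ = zᵢ/(1+V/F(Kᵢ−1)), yᵢ = Kᵢxᵢ:
  acetone: x = 0.139, y = 0.419
  THF: x = 0.098, y = 0.272
  n-hexane: x = 0.042, y = 0.107
  ethylbenzene: x = 0.721, y = 0.202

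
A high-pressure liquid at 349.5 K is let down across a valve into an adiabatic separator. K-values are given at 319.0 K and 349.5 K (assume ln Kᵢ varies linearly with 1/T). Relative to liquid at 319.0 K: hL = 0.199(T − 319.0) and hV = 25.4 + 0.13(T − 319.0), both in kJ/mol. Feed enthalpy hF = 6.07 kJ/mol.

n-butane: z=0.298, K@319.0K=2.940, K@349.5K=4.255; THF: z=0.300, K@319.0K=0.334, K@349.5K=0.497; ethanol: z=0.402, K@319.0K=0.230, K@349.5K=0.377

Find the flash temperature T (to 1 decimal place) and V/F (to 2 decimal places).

T = 330.7 K, V/F = 0.15

Adiabatic flash: solve Rachford–Rice at each trial T, then check hF = ψ·hV(T) + (1−ψ)·hL(T).
  T = 319.0 K: K = (2.940, 0.334, 0.230), RR gives ψ = 0.049, H_out = 1.239 kJ/mol
  T = 349.5 K: K = (4.255, 0.497, 0.377), RR gives ψ = 0.304, H_out = 13.161 kJ/mol
  T = 334.2 K: K = (3.565, 0.411, 0.298), RR gives ψ = 0.181, H_out = 7.444 kJ/mol
  T = 326.6 K: K = (3.245, 0.371, 0.262), RR gives ψ = 0.118, H_out = 4.454 kJ/mol
  T = 330.4 K: K = (3.403, 0.391, 0.280), RR gives ψ = 0.150, H_out = 5.970 kJ/mol
  T = 332.3 K: K = (3.483, 0.401, 0.289), RR gives ψ = 0.166, H_out = 6.712 kJ/mol
Linear interpolation between T = 330.4 (H_out = 5.970) and T = 332.3 (H_out = 6.712) on hF = 6.07 gives T ≈ 330.7 K, at which ψ = 0.15.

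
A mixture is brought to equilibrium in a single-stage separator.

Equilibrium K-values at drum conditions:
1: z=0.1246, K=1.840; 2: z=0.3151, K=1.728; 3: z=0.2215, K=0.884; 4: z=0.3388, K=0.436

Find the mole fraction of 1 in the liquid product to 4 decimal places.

x_1 = 0.0965

Rachford–Rice: g(ψ) = Σ zᵢ(Kᵢ−1)/(1+ψ(Kᵢ−1)) = 0.
Feasibility: ΣzᵢKᵢ = 1.1173, Σzᵢ/Kᵢ = 1.2777 — both > 1, two phases present.
Newton–Raphson from ψ = 0.5:
  ψ = 0.5000: g = -0.05153, g' = -0.3458 → ψ = 0.3510
  ψ = 0.3510: g = -0.00149, g' = -0.3292 → ψ = 0.3465
Converged at ψ = 0.3465.
Compositions from xᵢ = zᵢ/(1+ψ(Kᵢ−1)), yᵢ = Kᵢxᵢ:
  1: x = 0.0965, y = 0.1776
  2: x = 0.2516, y = 0.4348
  3: x = 0.2308, y = 0.2040
  4: x = 0.4211, y = 0.1836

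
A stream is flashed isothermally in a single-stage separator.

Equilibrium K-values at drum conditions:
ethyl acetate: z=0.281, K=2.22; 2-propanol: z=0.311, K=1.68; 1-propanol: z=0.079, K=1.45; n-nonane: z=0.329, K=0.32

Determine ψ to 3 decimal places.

ψ = 0.597

Rachford–Rice: g(ψ) = Σ zᵢ(Kᵢ−1)/(1+ψ(Kᵢ−1)) = 0.
g(0) = ΣzᵢKᵢ − 1 = 0.366 and g(1) = 1 − Σzᵢ/Kᵢ = -0.394, so a root lies in (0, 1).
Iterate (Newton) starting at ψ = 0.5:
  ψ = 0.500: g = 0.0608, g' = -0.601 → ψ = 0.601
  ψ = 0.601: g = -0.0025, g' = -0.657 → ψ = 0.597
Converged at ψ = 0.597.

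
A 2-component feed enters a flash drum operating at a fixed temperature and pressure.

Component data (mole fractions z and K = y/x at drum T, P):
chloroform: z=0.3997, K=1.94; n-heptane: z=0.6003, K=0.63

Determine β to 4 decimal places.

Material balance + equilibrium reduce to Σ zᵢ(Kᵢ−1)/(1+β(Kᵢ−1)) = 0.
Check two-phase: ΣzᵢKᵢ = 1.1536 > 1 and Σzᵢ/Kᵢ = 1.1589 > 1, so g(0) = 0.1536 > 0 and g(1) = -0.1589 < 0.
Binary case is linear: z₁(K₁−1)(1+β(K₂−1)) + z₂(K₂−1)(1+β(K₁−1)) = 0
⇒ β = [z₁(K₁−1)+z₂(K₂−1)] / [−(K₁−1)(K₂−1)] = 0.15361/0.34780 = 0.4417

β = 0.4417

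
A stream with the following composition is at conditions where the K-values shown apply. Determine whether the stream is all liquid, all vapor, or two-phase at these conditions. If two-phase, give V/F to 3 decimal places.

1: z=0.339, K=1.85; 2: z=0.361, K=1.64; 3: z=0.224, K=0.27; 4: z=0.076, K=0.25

ΣzᵢKᵢ = 1.299; Σzᵢ/Kᵢ = 1.537.
Both exceed 1, so a two-phase solution exists.
Newton–Raphson from ψ = 0.5:
  ψ = 0.500: g = 0.0285, g' = -0.611 → ψ = 0.547
  ψ = 0.547: g = -0.0008, g' = -0.649 → ψ = 0.545
Converged at ψ = 0.545.

two-phase, V/F = 0.545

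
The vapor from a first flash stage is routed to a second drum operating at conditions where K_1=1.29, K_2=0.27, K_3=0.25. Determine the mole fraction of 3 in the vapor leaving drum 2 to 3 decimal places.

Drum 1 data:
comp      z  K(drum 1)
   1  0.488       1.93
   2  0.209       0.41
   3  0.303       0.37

Drum 1:
Newton–Raphson from ψ₁ = 0.5:
  ψ₁ = 0.500: g = -0.1438, g' = -0.599 → ψ₁ = 0.260
  ψ₁ = 0.260: g = -0.0085, g' = -0.547 → ψ₁ = 0.245
Converged at ψ₁ = 0.245.
Drum-1 compositions:
  1: x = 0.398, y = 0.767
  2: x = 0.244, y = 0.100
  3: x = 0.358, y = 0.133
Drum-2 feed = drum-1 vapor: z₂ = (0.7673, 0.1001, 0.1325).
Drum 2:
Let ψ₂ = V/F and solve Σ zᵢ(Kᵢ−1)/(1+ψ₂(Kᵢ−1)) = 0.
g(0) = ΣzᵢKᵢ − 1 = 0.050 and g(1) = 1 − Σzᵢ/Kᵢ = -0.496, so a root lies in (0, 1).
Newton–Raphson from ψ₂ = 0.32:
  ψ₂ = 0.320: g = -0.0225, g' = -0.274 → ψ₂ = 0.238
  ψ₂ = 0.238: g = -0.0012, g' = -0.245 → ψ₂ = 0.233
Converged at ψ₂ = 0.233.
  1: x = 0.719, y = 0.927
  2: x = 0.121, y = 0.033
  3: x = 0.161, y = 0.040

y_3 (drum 2) = 0.040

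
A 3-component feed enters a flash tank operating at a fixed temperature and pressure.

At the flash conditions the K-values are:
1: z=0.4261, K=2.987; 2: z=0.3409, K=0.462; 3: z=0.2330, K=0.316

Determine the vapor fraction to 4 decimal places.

ψ = 0.4211

Newton iteration, ψ⁰ = 0.35:
  ψ = 0.3500: g = 0.06389, g' = -0.9234 → ψ = 0.4192
  ψ = 0.4192: g = 0.00167, g' = -0.8795 → ψ = 0.4211
Converged at ψ = 0.4211.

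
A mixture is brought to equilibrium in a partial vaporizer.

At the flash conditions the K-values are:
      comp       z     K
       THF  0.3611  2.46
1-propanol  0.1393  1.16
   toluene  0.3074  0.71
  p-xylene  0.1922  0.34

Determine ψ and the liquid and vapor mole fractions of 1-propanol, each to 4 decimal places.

ψ = 0.5659, x_1-propanol = 0.1277, y_1-propanol = 0.1482

Newton iteration, ψ⁰ = 0.31:
  ψ = 0.3100: g = 0.12674, g' = -0.5316 → ψ = 0.5484
  ψ = 0.5484: g = 0.00845, g' = -0.4826 → ψ = 0.5659
Converged at ψ = 0.5659.
Compositions from xᵢ = zᵢ/(1+ψ(Kᵢ−1)), yᵢ = Kᵢxᵢ:
  THF: x = 0.1977, y = 0.4864
  1-propanol: x = 0.1277, y = 0.1482
  toluene: x = 0.3678, y = 0.2611
  p-xylene: x = 0.3068, y = 0.1043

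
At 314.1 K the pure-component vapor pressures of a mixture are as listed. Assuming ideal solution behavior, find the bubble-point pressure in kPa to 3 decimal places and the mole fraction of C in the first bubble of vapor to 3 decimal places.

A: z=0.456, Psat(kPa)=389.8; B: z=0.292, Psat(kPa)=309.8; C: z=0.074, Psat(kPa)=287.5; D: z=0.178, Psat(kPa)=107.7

Pbub = 308.656 kPa, y_C = 0.069

At the bubble point ψ → 0, so ΣzᵢKᵢ = 1 with Kᵢ = Pᵢˢᵃᵗ/P ⇒ P = ΣzᵢPᵢˢᵃᵗ.
P = 0.456·389.8 + 0.292·309.8 + 0.074·287.5 + 0.178·107.7 = 308.656 kPa
yᵢ = zᵢPᵢˢᵃᵗ/P ⇒ y_C = 0.074·287.5/308.656 = 0.069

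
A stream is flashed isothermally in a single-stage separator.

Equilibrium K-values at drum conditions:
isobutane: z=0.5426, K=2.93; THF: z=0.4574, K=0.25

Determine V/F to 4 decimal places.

Material balance + equilibrium reduce to Σ zᵢ(Kᵢ−1)/(1+V/F(Kᵢ−1)) = 0.
g(0) = ΣzᵢKᵢ − 1 = 0.7042 and g(1) = 1 − Σzᵢ/Kᵢ = -1.0148, so a root lies in (0, 1).
Binary case is linear: z₁(K₁−1)(1+V/F(K₂−1)) + z₂(K₂−1)(1+V/F(K₁−1)) = 0
⇒ V/F = [z₁(K₁−1)+z₂(K₂−1)] / [−(K₁−1)(K₂−1)] = 0.70417/1.44750 = 0.4865

V/F = 0.4865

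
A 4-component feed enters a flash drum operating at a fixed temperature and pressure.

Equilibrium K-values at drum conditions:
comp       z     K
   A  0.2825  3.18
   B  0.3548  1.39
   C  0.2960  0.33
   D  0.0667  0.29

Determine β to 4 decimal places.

Newton–Raphson from β = 0.69:
  β = 0.6900: g = -0.10671, g' = -0.8364 → β = 0.5624
  β = 0.5624: g = -0.00694, g' = -0.7426 → β = 0.5531
  β = 0.5531: g = -0.00002, g' = -0.7390 → β = 0.5530
Converged at β = 0.5530.

β = 0.5530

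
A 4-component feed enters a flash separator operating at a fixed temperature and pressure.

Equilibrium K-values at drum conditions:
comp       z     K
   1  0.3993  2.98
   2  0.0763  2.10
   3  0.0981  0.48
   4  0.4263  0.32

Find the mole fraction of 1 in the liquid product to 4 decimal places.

Newton–Raphson from β = 0.35:
  β = 0.3500: g = 0.08480, g' = -0.9734 → β = 0.4371
  β = 0.4371: g = 0.00198, g' = -0.9355 → β = 0.4392
Converged at β = 0.4392.
Compositions from xᵢ = zᵢ/(1+β(Kᵢ−1)), yᵢ = Kᵢxᵢ:
  1: x = 0.2136, y = 0.6364
  2: x = 0.0514, y = 0.1080
  3: x = 0.1271, y = 0.0610
  4: x = 0.6079, y = 0.1945

x_1 = 0.2136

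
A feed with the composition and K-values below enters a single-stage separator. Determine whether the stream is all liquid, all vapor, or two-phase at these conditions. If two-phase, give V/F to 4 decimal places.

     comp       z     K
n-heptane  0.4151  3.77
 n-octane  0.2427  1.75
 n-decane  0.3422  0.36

ΣzᵢKᵢ = 2.1128; Σzᵢ/Kᵢ = 1.1993.
Both exceed 1, so a two-phase solution exists.
Let ψ = V/F and solve Σ zᵢ(Kᵢ−1)/(1+ψ(Kᵢ−1)) = 0.
Iterate (Newton) starting at ψ = 0.5:
  ψ = 0.5000: g = 0.29242, g' = -0.9353 → ψ = 0.8127
  ψ = 0.8127: g = 0.01041, g' = -0.9627 → ψ = 0.8235
  ψ = 0.8235: g = -0.00006, g' = -0.9746 → ψ = 0.8234
Converged at ψ = 0.8234.

two-phase, V/F = 0.8234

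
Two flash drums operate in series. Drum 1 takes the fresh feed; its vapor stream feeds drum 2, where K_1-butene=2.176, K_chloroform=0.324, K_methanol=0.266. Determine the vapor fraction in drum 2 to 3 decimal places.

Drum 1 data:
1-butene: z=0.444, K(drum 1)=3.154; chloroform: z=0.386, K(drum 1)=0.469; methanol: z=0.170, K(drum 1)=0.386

V/F (drum 2) = 0.637

Drum 1:
Let ψ₁ = V/F and solve Σ zᵢ(Kᵢ−1)/(1+ψ₁(Kᵢ−1)) = 0.
Feasibility: ΣzᵢKᵢ = 1.647, Σzᵢ/Kᵢ = 1.404 — both > 1, two phases present.
Iterate (Newton) starting at ψ₁ = 0.5:
  ψ₁ = 0.500: g = 0.0308, g' = -0.813 → ψ₁ = 0.538
Converged at ψ₁ = 0.538.
Drum-1 compositions:
  1-butene: x = 0.206, y = 0.649
  chloroform: x = 0.540, y = 0.253
  methanol: x = 0.254, y = 0.098
Drum-2 feed = drum-1 vapor: z₂ = (0.6485, 0.2535, 0.0980).
Drum 2:
Let ψ₂ = V/F and solve Σ zᵢ(Kᵢ−1)/(1+ψ₂(Kᵢ−1)) = 0.
Feasibility: ΣzᵢKᵢ = 1.519, Σzᵢ/Kᵢ = 1.449 — both > 1, two phases present.
Newton iteration, ψ₂⁰ = 0.5:
  ψ₂ = 0.500: g = 0.1078, g' = -0.752 → ψ₂ = 0.643
  ψ₂ = 0.643: g = -0.0054, g' = -0.843 → ψ₂ = 0.637
Converged at ψ₂ = 0.637.
  1-butene: x = 0.371, y = 0.807
  chloroform: x = 0.445, y = 0.144
  methanol: x = 0.184, y = 0.049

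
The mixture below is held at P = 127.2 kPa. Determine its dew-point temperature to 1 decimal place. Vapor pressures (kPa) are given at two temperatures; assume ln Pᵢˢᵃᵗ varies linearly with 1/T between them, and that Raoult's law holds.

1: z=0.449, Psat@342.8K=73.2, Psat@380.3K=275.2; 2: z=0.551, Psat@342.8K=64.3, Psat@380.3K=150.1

Dew-point temperature: Σzᵢ·P/Pᵢˢᵃᵗ(T) = 1. Interpolate ln Pᵢˢᵃᵗ = aᵢ + bᵢ/T.
  T = 342.8 K: ΣzᵢP/Pᵢˢᵃᵗ = 1.8702
  T = 380.3 K: ΣzᵢP/Pᵢˢᵃᵗ = 0.6745
  T = 361.6 K: ΣzᵢP/Pᵢˢᵃᵗ = 1.0852
  T = 371.0 K: ΣzᵢP/Pᵢˢᵃᵗ = 0.8482
  T = 366.3 K: ΣzᵢP/Pᵢˢᵃᵗ = 0.9575
  T = 364.0 K: ΣzᵢP/Pᵢˢᵃᵗ = 1.0175
Interpolating between 364.0 K and 366.3 K gives T ≈ 364.7 K.

T = 364.7 K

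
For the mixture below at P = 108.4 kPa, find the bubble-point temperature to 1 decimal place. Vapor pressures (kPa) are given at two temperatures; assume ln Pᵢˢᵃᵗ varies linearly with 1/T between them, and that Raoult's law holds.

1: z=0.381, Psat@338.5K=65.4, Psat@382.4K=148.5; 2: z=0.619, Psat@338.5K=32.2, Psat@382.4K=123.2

Bubble-point temperature: ΣzᵢPᵢˢᵃᵗ(T) = P. Interpolate ln Pᵢˢᵃᵗ = aᵢ + bᵢ/T.
  T = 338.5 K: ΣzᵢPᵢˢᵃᵗ = 44.85 kPa
  T = 382.4 K: ΣzᵢPᵢˢᵃᵗ = 132.84 kPa
  T = 360.4 K: ΣzᵢPᵢˢᵃᵗ = 79.01 kPa
  T = 371.4 K: ΣzᵢPᵢˢᵃᵗ = 103.05 kPa
  T = 376.9 K: ΣzᵢPᵢˢᵃᵗ = 117.17 kPa
  T = 374.1 K: ΣzᵢPᵢˢᵃᵗ = 109.79 kPa
  T = 372.8 K: ΣzᵢPᵢˢᵃᵗ = 106.50 kPa
Interpolating between 372.8 K and 374.1 K gives T ≈ 373.6 K.

T = 373.6 K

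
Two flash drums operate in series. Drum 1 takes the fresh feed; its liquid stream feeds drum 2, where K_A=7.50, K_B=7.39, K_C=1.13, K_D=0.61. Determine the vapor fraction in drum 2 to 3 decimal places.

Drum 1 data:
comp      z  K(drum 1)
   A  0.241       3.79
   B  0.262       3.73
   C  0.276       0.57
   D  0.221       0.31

Drum 1:
Newton–Raphson from ψ₁ = 0.33:
  ψ₁ = 0.330: g = 0.3906, g' = -1.295 → ψ₁ = 0.632
  ψ₁ = 0.632: g = 0.0727, g' = -0.936 → ψ₁ = 0.709
Converged at ψ₁ = 0.709.
Drum-1 compositions:
  A: x = 0.081, y = 0.307
  B: x = 0.089, y = 0.333
  C: x = 0.397, y = 0.226
  D: x = 0.433, y = 0.134
Drum-2 feed = drum-1 liquid: z₂ = (0.0809, 0.0892, 0.3971, 0.4328).
Drum 2:
Let ψ₂ = V/F and solve Σ zᵢ(Kᵢ−1)/(1+ψ₂(Kᵢ−1)) = 0.
Feasibility: ΣzᵢKᵢ = 1.979, Σzᵢ/Kᵢ = 1.084 — both > 1, two phases present.
Iterate (Newton) starting at ψ₂ = 0.68:
  ψ₂ = 0.680: g = 0.0214, g' = -0.371 → ψ₂ = 0.738
  ψ₂ = 0.738: g = 0.0007, g' = -0.349 → ψ₂ = 0.740
Converged at ψ₂ = 0.740.
  A: x = 0.014, y = 0.104
  B: x = 0.016, y = 0.115
  C: x = 0.362, y = 0.409
  D: x = 0.608, y = 0.371

V/F (drum 2) = 0.740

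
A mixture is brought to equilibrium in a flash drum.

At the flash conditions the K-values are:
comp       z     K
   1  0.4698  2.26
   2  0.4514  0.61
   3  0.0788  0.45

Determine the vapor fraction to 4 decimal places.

ψ = 0.7047

Rachford–Rice: g(ψ) = Σ zᵢ(Kᵢ−1)/(1+ψ(Kᵢ−1)) = 0.
Feasibility: ΣzᵢKᵢ = 1.3726, Σzᵢ/Kᵢ = 1.1230 — both > 1, two phases present.
Newton iteration, ψ⁰ = 0.31:
  ψ = 0.3100: g = 0.17317, g' = -0.5092 → ψ = 0.6501
  ψ = 0.6501: g = 0.02210, g' = -0.4064 → ψ = 0.7045
  ψ = 0.7045: g = 0.00010, g' = -0.4034 → ψ = 0.7047
Converged at ψ = 0.7047.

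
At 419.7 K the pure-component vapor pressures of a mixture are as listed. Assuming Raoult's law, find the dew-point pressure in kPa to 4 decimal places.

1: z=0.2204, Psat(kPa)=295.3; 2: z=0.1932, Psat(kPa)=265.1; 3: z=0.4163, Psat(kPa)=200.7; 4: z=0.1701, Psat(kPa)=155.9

Pdew = 215.4956 kPa

At the dew point ψ → 1, so Σzᵢ/Kᵢ = 1 with Kᵢ = Pᵢˢᵃᵗ/P ⇒ 1/P = Σzᵢ/Pᵢˢᵃᵗ.
1/P = 0.2204/295.3 + 0.1932/265.1 + 0.4163/200.7 + 0.1701/155.9 = 0.0046405 ⇒ P = 215.4956 kPa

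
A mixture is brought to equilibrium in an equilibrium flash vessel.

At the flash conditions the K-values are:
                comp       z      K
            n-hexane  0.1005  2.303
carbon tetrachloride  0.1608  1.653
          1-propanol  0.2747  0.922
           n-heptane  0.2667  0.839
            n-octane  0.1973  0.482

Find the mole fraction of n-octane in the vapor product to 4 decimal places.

y_n-octane = 0.1107

Material balance + equilibrium reduce to Σ zᵢ(Kᵢ−1)/(1+V/F(Kᵢ−1)) = 0.
g(0) = ΣzᵢKᵢ − 1 = 0.0694 and g(1) = 1 − Σzᵢ/Kᵢ = -0.1661, so a root lies in (0, 1).
Newton–Raphson from V/F = 0.36:
  V/F = 0.3600: g = -0.01910, g' = -0.2136 → V/F = 0.2706
  V/F = 0.2706: g = 0.00041, g' = -0.2237 → V/F = 0.2724
Converged at V/F = 0.2724.
Compositions from xᵢ = zᵢ/(1+V/F(Kᵢ−1)), yᵢ = Kᵢxᵢ:
  n-hexane: x = 0.0742, y = 0.1708
  carbon tetrachloride: x = 0.1365, y = 0.2257
  1-propanol: x = 0.2807, y = 0.2588
  n-heptane: x = 0.2789, y = 0.2340
  n-octane: x = 0.2297, y = 0.1107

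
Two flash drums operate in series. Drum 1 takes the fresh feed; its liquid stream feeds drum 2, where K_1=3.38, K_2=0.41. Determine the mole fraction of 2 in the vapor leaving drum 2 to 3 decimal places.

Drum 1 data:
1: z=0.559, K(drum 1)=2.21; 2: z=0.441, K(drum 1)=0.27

Drum 1:
Rachford–Rice: g(ψ₁) = Σ zᵢ(Kᵢ−1)/(1+ψ₁(Kᵢ−1)) = 0.
g(0) = ΣzᵢKᵢ − 1 = 0.354 and g(1) = 1 − Σzᵢ/Kᵢ = -0.886, so a root lies in (0, 1).
Iterate (Newton) starting at ψ₁ = 0.5:
  ψ₁ = 0.500: g = -0.0855, g' = -0.901 → ψ₁ = 0.405
  ψ₁ = 0.405: g = -0.0031, g' = -0.842 → ψ₁ = 0.401
Converged at ψ₁ = 0.401.
Drum-1 compositions:
  1: x = 0.376, y = 0.832
  2: x = 0.624, y = 0.168
Drum-2 feed = drum-1 liquid: z₂ = (0.3763, 0.6237).
Drum 2:
Rachford–Rice: g(ψ₂) = Σ zᵢ(Kᵢ−1)/(1+ψ₂(Kᵢ−1)) = 0.
g(0) = ΣzᵢKᵢ − 1 = 0.528 and g(1) = 1 − Σzᵢ/Kᵢ = -0.633, so a root lies in (0, 1).
Binary case is linear: z₁(K₁−1)(1+ψ₂(K₂−1)) + z₂(K₂−1)(1+ψ₂(K₁−1)) = 0
⇒ ψ₂ = [z₁(K₁−1)+z₂(K₂−1)] / [−(K₁−1)(K₂−1)] = 0.5276/1.4042 = 0.376
  1: x = 0.199, y = 0.671
  2: x = 0.801, y = 0.329

y_2 (drum 2) = 0.329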